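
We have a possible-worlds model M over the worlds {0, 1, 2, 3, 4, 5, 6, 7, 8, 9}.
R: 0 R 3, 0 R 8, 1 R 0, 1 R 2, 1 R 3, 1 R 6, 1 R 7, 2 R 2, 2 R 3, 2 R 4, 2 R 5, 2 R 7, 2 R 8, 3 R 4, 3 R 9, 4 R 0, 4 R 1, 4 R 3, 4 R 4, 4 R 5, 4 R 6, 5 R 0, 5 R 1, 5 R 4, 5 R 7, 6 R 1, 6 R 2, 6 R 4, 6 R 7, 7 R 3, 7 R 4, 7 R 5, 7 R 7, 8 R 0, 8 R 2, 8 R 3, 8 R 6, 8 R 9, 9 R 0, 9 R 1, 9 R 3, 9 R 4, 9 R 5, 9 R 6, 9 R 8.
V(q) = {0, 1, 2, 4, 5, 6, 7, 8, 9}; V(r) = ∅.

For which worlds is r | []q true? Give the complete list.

3, 5, 6

Recall that []ψ holds at a world iff ψ holds at every accessible world, and <>ψ holds iff ψ holds at some accessible world.
Let φ = r | []q. Evaluate φ at each world:
  0 (successors {3, 8}): φ is false.
  1 (successors {0, 2, 3, 6, 7}): φ is false.
  2 (successors {2, 3, 4, 5, 7, 8}): φ is false.
  3 (successors {4, 9}): φ is true.
  4 (successors {0, 1, 3, 4, 5, 6}): φ is false.
  5 (successors {0, 1, 4, 7}): φ is true.
  6 (successors {1, 2, 4, 7}): φ is true.
  7 (successors {3, 4, 5, 7}): φ is false.
  8 (successors {0, 2, 3, 6, 9}): φ is false.
  9 (successors {0, 1, 3, 4, 5, 6, 8}): φ is false.
For instance, at 5:
  At 5: r is false, []q is true, so r | []q is true.
    At 5: []q requires q at every successor {0, 1, 4, 7}.
      At 0: q is true.
      At 1: q is true.
      At 4: q is true.
      At 7: q is true.
    So []q is true at 5.
Satisfying worlds: {3, 5, 6}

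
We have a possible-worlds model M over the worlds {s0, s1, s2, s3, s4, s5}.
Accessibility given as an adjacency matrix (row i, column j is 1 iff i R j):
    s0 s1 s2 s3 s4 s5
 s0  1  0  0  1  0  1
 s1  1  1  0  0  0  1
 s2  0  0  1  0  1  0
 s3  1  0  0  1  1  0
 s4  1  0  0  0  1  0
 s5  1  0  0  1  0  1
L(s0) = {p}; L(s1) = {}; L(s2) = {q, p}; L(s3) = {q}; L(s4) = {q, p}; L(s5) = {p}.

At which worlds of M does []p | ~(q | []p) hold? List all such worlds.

Recall that []ψ holds at a world iff ψ holds at every accessible world, and <>ψ holds iff ψ holds at some accessible world.
Let φ = []p | ~(q | []p). Evaluate φ at each world:
  s0 (successors {s0, s3, s5}): φ is true.
  s1 (successors {s0, s1, s5}): φ is true.
  s2 (successors {s2, s4}): φ is true.
  s3 (successors {s0, s3, s4}): φ is false.
  s4 (successors {s0, s4}): φ is true.
  s5 (successors {s0, s3, s5}): φ is true.
For instance, at s3:
  At s3: []p is false, ~(q | []p) is false, so []p | ~(q | []p) is false.
    At s3: []p requires p at every successor {s0, s3, s4}.
      p fails at s3, so []p is false at s3.
    At s3: q | []p is true, so ~(q | []p) is false.
      At s3: q is true, []p is false, so q | []p is true.
Satisfying worlds: {s0, s1, s2, s4, s5}

s0, s1, s2, s4, s5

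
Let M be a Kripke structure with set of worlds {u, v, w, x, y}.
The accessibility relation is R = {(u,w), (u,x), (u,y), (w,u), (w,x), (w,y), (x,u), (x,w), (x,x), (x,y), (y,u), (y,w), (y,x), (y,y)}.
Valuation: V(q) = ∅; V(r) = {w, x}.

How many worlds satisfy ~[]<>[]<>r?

0

Recall that []ψ holds at a world iff ψ holds at every accessible world, and <>ψ holds iff ψ holds at some accessible world.
Let φ = ~[]<>[]<>r. Evaluate φ at each world:
  u (successors {w, x, y}): φ is false.
  v (successors ∅): φ is false.
  w (successors {u, x, y}): φ is false.
  x (successors {u, w, x, y}): φ is false.
  y (successors {u, w, x, y}): φ is false.
For instance, at u:
  At u: []<>[]<>r is true, so ~[]<>[]<>r is false.
    At u: []<>[]<>r requires <>[]<>r at every successor {w, x, y}.
      At w: <>[]<>r is true.
      At x: <>[]<>r is true.
      At y: <>[]<>r is true.
    So []<>[]<>r is true at u.
Satisfying worlds: none.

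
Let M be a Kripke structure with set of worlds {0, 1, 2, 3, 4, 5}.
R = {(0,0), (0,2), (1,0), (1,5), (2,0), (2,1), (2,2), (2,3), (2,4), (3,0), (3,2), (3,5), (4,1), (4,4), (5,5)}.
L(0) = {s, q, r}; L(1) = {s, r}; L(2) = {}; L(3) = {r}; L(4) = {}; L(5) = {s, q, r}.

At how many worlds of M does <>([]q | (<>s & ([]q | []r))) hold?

5

Recall that []ψ holds at a world iff ψ holds at every accessible world, and <>ψ holds iff ψ holds at some accessible world.
Let φ = <>([]q | (<>s & ([]q | []r))). Evaluate φ at each world:
  0 (successors {0, 2}): φ is false.
  1 (successors {0, 5}): φ is true.
  2 (successors {0, 1, 2, 3, 4}): φ is true.
  3 (successors {0, 2, 5}): φ is true.
  4 (successors {1, 4}): φ is true.
  5 (successors {5}): φ is true.
For instance, at 3:
  At 3: <>([]q | (<>s & ([]q | []r))) requires []q | (<>s & ([]q | []r)) at some successor in {0, 2, 5}.
    []q | (<>s & ([]q | []r)) holds at 5, so <>([]q | (<>s & ([]q | []r))) is true at 3.
      At 5: []q is true, <>s & ([]q | []r) is true, so []q | (<>s & ([]q | []r)) is true.
Satisfying worlds: {1, 2, 3, 4, 5}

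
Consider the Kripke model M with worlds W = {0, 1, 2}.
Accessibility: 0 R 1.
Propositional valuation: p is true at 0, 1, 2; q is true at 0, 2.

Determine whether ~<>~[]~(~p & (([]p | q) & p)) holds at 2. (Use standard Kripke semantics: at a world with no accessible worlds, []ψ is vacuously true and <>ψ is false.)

At 2: <>~[]~(~p & (([]p | q) & p)) is false, so ~<>~[]~(~p & (([]p | q) & p)) is true.
  At 2: no accessible worlds, so <>~[]~(~p & (([]p | q) & p)) is false.

Yes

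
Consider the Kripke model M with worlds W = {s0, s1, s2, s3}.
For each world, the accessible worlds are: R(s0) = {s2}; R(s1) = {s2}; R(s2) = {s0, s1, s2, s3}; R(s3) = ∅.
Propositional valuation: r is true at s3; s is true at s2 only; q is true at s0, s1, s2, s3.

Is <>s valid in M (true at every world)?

No

Let φ = <>s. Evaluate φ at each world:
  s0 (successors {s2}): φ is true.
  s1 (successors {s2}): φ is true.
  s2 (successors {s0, s1, s2, s3}): φ is true.
  s3 (successors ∅): φ is false.
Detail at s3 (counterexample):
  At s3: no accessible worlds, so <>s is false.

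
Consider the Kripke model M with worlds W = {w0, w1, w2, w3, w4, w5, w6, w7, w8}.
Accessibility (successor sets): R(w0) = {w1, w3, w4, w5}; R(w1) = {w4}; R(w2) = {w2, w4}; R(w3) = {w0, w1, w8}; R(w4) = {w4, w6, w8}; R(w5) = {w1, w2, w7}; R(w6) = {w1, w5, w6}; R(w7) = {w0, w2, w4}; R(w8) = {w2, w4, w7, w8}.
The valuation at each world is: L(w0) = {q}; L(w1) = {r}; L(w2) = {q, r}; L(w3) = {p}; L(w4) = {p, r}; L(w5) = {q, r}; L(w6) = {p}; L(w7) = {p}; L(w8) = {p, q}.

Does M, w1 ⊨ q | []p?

Yes

Recall that []ψ holds at a world iff ψ holds at every accessible world, and <>ψ holds iff ψ holds at some accessible world.
At w1: q is false, []p is true, so q | []p is true.
  At w1: []p requires p at every successor {w4}.
    At w4: p is true.
  So []p is true at w1.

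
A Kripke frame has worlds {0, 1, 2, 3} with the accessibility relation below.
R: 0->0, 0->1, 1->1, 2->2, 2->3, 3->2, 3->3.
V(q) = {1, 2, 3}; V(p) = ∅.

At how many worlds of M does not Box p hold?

Let φ = not Box p. Evaluate φ at each world:
  0 (successors {0, 1}): φ is true.
  1 (successors {1}): φ is true.
  2 (successors {2, 3}): φ is true.
  3 (successors {2, 3}): φ is true.
For instance, at 0:
  At 0: Box p is false, so not Box p is true.
    At 0: Box p requires p at every successor {0, 1}.
      p fails at 0, so Box p is false at 0.
Satisfying worlds: {0, 1, 2, 3}

4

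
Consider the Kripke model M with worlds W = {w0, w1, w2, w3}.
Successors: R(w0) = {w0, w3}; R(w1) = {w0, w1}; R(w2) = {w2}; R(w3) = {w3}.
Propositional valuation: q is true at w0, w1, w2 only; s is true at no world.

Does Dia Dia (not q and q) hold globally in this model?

No

Let φ = Dia Dia (not q and q). Evaluate φ at each world:
  w0 (successors {w0, w3}): φ is false.
  w1 (successors {w0, w1}): φ is false.
  w2 (successors {w2}): φ is false.
  w3 (successors {w3}): φ is false.
Detail at w0 (counterexample):
  At w0: Dia Dia (not q and q) requires Dia (not q and q) at some successor in {w0, w3}.
    At w0: Dia (not q and q) is false.
    At w3: Dia (not q and q) is false.
  So Dia Dia (not q and q) is false at w0.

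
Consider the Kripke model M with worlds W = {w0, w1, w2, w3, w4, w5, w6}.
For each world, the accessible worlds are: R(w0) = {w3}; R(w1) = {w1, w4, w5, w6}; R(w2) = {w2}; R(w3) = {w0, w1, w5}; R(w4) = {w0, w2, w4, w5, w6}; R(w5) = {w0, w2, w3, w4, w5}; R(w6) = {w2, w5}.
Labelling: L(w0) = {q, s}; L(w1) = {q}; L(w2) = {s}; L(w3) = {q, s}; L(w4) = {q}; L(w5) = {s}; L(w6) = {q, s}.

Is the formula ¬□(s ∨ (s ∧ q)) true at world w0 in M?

No

Recall that □ψ holds at a world iff ψ holds at every accessible world, and ◇ψ holds iff ψ holds at some accessible world.
At w0: □(s ∨ (s ∧ q)) is true, so ¬□(s ∨ (s ∧ q)) is false.
  At w0: □(s ∨ (s ∧ q)) requires s ∨ (s ∧ q) at every successor {w3}.
    At w3: s ∨ (s ∧ q) is true.
  So □(s ∨ (s ∧ q)) is true at w0.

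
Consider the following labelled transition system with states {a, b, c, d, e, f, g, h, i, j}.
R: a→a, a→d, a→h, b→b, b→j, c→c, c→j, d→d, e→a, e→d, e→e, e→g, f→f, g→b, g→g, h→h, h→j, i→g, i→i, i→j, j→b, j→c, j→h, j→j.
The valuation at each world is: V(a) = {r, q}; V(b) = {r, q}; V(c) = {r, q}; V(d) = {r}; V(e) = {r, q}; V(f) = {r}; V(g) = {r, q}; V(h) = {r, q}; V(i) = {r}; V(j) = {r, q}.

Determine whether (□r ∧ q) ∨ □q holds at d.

No

At d: □r ∧ q is false, □q is false, so (□r ∧ q) ∨ □q is false.
  At d: □r is true, q is false, so □r ∧ q is false.
    At d: □r requires r at every successor {d}.
      At d: r is true.
    So □r is true at d.
  At d: □q requires q at every successor {d}.
    q fails at d, so □q is false at d.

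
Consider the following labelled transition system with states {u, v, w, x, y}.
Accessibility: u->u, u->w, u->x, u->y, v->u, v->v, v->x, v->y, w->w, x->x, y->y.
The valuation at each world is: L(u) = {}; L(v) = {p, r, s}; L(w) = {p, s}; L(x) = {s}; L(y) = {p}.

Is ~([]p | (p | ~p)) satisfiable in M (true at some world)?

No

Recall that []ψ holds at a world iff ψ holds at every accessible world, and <>ψ holds iff ψ holds at some accessible world.
Let φ = ~([]p | (p | ~p)). Evaluate φ at each world:
  u (successors {u, w, x, y}): φ is false.
  v (successors {u, v, x, y}): φ is false.
  w (successors {w}): φ is false.
  x (successors {x}): φ is false.
  y (successors {y}): φ is false.
For instance, at u:
  At u: []p | (p | ~p) is true, so ~([]p | (p | ~p)) is false.
    At u: []p is false, p | ~p is true, so []p | (p | ~p) is true.
      At u: []p requires p at every successor {u, w, x, y}.
        p fails at u, so []p is false at u.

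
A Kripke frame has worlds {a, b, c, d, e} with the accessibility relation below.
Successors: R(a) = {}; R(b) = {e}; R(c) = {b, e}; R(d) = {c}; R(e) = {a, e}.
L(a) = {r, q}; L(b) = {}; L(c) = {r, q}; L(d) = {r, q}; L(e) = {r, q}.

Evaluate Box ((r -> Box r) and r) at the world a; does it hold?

Yes

Recall that Box ψ holds at a world iff ψ holds at every accessible world, and Dia ψ holds iff ψ holds at some accessible world.
At a: no accessible worlds, so Box ((r -> Box r) and r) holds vacuously.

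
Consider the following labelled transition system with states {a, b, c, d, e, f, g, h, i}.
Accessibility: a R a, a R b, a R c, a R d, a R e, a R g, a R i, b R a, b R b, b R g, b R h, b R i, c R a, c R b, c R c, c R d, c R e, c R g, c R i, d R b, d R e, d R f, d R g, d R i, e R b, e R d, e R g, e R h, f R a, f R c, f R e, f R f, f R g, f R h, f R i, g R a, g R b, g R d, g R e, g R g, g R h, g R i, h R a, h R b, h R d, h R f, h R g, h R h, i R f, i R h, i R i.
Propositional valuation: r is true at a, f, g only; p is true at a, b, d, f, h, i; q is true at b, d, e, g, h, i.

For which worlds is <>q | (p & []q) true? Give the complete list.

a, b, c, d, e, f, g, h, i

Recall that []ψ holds at a world iff ψ holds at every accessible world, and <>ψ holds iff ψ holds at some accessible world.
Let φ = <>q | (p & []q). Evaluate φ at each world:
  a (successors {a, b, c, d, e, g, i}): φ is true.
  b (successors {a, b, g, h, i}): φ is true.
  c (successors {a, b, c, d, e, g, i}): φ is true.
  d (successors {b, e, f, g, i}): φ is true.
  e (successors {b, d, g, h}): φ is true.
  f (successors {a, c, e, f, g, h, i}): φ is true.
  g (successors {a, b, d, e, g, h, i}): φ is true.
  h (successors {a, b, d, f, g, h}): φ is true.
  i (successors {f, h, i}): φ is true.
For instance, at g:
  At g: <>q is true, p & []q is false, so <>q | (p & []q) is true.
    At g: <>q requires q at some successor in {a, b, d, e, g, h, i}.
      q holds at b, so <>q is true at g.
    At g: p is false, []q is false, so p & []q is false.
      At g: []q requires q at every successor {a, b, d, e, g, h, i}.
        q fails at a, so []q is false at g.
Satisfying worlds: {a, b, c, d, e, f, g, h, i}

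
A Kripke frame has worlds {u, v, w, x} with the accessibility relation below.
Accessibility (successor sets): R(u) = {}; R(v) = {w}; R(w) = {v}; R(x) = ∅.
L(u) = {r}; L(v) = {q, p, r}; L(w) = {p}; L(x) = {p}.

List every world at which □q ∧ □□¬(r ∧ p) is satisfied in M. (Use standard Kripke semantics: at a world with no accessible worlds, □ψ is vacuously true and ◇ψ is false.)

u, w, x

Let φ = □q ∧ □□¬(r ∧ p). Evaluate φ at each world:
  u (successors ∅): φ is true.
  v (successors {w}): φ is false.
  w (successors {v}): φ is true.
  x (successors ∅): φ is true.
For instance, at w:
  At w: □q is true, □□¬(r ∧ p) is true, so □q ∧ □□¬(r ∧ p) is true.
    At w: □q requires q at every successor {v}.
      At v: q is true.
    So □q is true at w.
    At w: □□¬(r ∧ p) requires □¬(r ∧ p) at every successor {v}.
      At v: □¬(r ∧ p) is true.
    So □□¬(r ∧ p) is true at w.
Satisfying worlds: {u, w, x}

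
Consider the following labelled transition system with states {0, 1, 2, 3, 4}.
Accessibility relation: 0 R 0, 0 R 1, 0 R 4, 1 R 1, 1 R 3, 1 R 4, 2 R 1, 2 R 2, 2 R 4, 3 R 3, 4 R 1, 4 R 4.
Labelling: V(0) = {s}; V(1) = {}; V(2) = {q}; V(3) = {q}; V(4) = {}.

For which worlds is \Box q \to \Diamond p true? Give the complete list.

0, 1, 2, 4

Let φ = \Box q \to \Diamond p. Evaluate φ at each world:
  0 (successors {0, 1, 4}): φ is true.
  1 (successors {1, 3, 4}): φ is true.
  2 (successors {1, 2, 4}): φ is true.
  3 (successors {3}): φ is false.
  4 (successors {1, 4}): φ is true.
For instance, at 1:
  At 1: \Box q is false, \Diamond p is false, so \Box q \to \Diamond p is true.
    At 1: \Box q requires q at every successor {1, 3, 4}.
      q fails at 1, so \Box q is false at 1.
    At 1: \Diamond p requires p at some successor in {1, 3, 4}.
      At 1: p is false.
      At 3: p is false.
      At 4: p is false.
    So \Diamond p is false at 1.
Satisfying worlds: {0, 1, 2, 4}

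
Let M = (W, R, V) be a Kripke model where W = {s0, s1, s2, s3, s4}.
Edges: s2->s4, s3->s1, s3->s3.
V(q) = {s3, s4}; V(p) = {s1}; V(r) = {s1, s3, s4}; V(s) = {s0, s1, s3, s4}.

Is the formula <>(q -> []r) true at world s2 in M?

At s2: <>(q -> []r) requires q -> []r at some successor in {s4}.
  q -> []r holds at s4, so <>(q -> []r) is true at s2.
    At s4: q is true, []r is true, so q -> []r is true.
      At s4: no accessible worlds, so []r holds vacuously.

Yes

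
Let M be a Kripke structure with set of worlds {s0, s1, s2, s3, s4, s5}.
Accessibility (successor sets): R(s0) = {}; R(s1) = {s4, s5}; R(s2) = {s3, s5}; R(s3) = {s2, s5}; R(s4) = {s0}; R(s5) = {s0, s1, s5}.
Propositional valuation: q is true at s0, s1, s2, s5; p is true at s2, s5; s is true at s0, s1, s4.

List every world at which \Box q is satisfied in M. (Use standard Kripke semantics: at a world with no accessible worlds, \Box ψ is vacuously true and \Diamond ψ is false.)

Let φ = \Box q. Evaluate φ at each world:
  s0 (successors ∅): φ is true.
  s1 (successors {s4, s5}): φ is false.
  s2 (successors {s3, s5}): φ is false.
  s3 (successors {s2, s5}): φ is true.
  s4 (successors {s0}): φ is true.
  s5 (successors {s0, s1, s5}): φ is true.
For instance, at s2:
  At s2: \Box q requires q at every successor {s3, s5}.
    q fails at s3, so \Box q is false at s2.
Satisfying worlds: {s0, s3, s4, s5}

s0, s3, s4, s5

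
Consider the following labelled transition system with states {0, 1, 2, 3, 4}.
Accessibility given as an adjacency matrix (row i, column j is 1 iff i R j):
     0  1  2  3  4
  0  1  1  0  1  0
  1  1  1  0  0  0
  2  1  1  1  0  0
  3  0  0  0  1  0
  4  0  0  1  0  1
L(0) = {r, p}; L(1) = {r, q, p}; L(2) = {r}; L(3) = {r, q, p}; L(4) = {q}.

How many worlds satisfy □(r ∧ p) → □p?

5

Recall that □ψ holds at a world iff ψ holds at every accessible world, and ◇ψ holds iff ψ holds at some accessible world.
Let φ = □(r ∧ p) → □p. Evaluate φ at each world:
  0 (successors {0, 1, 3}): φ is true.
  1 (successors {0, 1}): φ is true.
  2 (successors {0, 1, 2}): φ is true.
  3 (successors {3}): φ is true.
  4 (successors {2, 4}): φ is true.
For instance, at 0:
  At 0: □(r ∧ p) is true, □p is true, so □(r ∧ p) → □p is true.
    At 0: □(r ∧ p) requires r ∧ p at every successor {0, 1, 3}.
      At 0: r ∧ p is true.
      At 1: r ∧ p is true.
      At 3: r ∧ p is true.
    So □(r ∧ p) is true at 0.
    At 0: □p requires p at every successor {0, 1, 3}.
      At 0: p is true.
      At 1: p is true.
      At 3: p is true.
    So □p is true at 0.
Satisfying worlds: {0, 1, 2, 3, 4}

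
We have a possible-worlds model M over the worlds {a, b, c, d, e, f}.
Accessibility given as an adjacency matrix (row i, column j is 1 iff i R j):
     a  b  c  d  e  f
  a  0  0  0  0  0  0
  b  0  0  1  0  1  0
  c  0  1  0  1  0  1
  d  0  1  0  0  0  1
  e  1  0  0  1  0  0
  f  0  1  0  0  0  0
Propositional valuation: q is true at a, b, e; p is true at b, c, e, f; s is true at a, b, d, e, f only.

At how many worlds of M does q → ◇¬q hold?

Recall that ◇ψ holds at a world iff ψ holds at some accessible world.
Let φ = q → ◇¬q. Evaluate φ at each world:
  a (successors ∅): φ is false.
  b (successors {c, e}): φ is true.
  c (successors {b, d, f}): φ is true.
  d (successors {b, f}): φ is true.
  e (successors {a, d}): φ is true.
  f (successors {b}): φ is true.
For instance, at b:
  At b: q is true, ◇¬q is true, so q → ◇¬q is true.
    At b: ◇¬q requires ¬q at some successor in {c, e}.
      ¬q holds at c, so ◇¬q is true at b.
Satisfying worlds: {b, c, d, e, f}

5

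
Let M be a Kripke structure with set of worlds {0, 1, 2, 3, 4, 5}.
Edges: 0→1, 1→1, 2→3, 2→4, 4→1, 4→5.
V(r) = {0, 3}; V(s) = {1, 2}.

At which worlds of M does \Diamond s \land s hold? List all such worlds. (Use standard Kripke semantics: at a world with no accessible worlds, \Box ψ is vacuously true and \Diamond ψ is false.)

Recall that \Diamond ψ holds at a world iff ψ holds at some accessible world.
Let φ = \Diamond s \land s. Evaluate φ at each world:
  0 (successors {1}): φ is false.
  1 (successors {1}): φ is true.
  2 (successors {3, 4}): φ is false.
  3 (successors ∅): φ is false.
  4 (successors {1, 5}): φ is false.
  5 (successors ∅): φ is false.
For instance, at 4:
  At 4: \Diamond s is true, s is false, so \Diamond s \land s is false.
    At 4: \Diamond s requires s at some successor in {1, 5}.
      s holds at 1, so \Diamond s is true at 4.
Satisfying worlds: {1}

1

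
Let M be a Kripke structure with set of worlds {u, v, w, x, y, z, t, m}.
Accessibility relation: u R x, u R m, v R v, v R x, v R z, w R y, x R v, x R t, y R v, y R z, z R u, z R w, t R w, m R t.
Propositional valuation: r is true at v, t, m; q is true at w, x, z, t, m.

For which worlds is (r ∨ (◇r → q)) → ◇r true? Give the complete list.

Let φ = (r ∨ (◇r → q)) → ◇r. Evaluate φ at each world:
  u (successors {x, m}): φ is true.
  v (successors {v, x, z}): φ is true.
  w (successors {y}): φ is false.
  x (successors {v, t}): φ is true.
  y (successors {v, z}): φ is true.
  z (successors {u, w}): φ is false.
  t (successors {w}): φ is false.
  m (successors {t}): φ is true.
For instance, at w:
  At w: r ∨ (◇r → q) is true, ◇r is false, so (r ∨ (◇r → q)) → ◇r is false.
    At w: r is false, ◇r → q is true, so r ∨ (◇r → q) is true.
      At w: ◇r is false, q is true, so ◇r → q is true.
    At w: ◇r requires r at some successor in {y}.
      At y: r is false.
    So ◇r is false at w.
Satisfying worlds: {u, v, x, y, m}

u, v, x, y, m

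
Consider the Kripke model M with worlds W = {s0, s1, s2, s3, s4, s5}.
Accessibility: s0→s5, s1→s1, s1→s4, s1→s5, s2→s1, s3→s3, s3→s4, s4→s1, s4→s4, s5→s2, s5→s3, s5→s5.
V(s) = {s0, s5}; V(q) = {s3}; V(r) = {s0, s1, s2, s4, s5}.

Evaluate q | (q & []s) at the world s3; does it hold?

Yes

Recall that []ψ holds at a world iff ψ holds at every accessible world, and <>ψ holds iff ψ holds at some accessible world.
At s3: q is true, q & []s is false, so q | (q & []s) is true.
  At s3: q is true, []s is false, so q & []s is false.
    At s3: []s requires s at every successor {s3, s4}.
      s fails at s3, so []s is false at s3.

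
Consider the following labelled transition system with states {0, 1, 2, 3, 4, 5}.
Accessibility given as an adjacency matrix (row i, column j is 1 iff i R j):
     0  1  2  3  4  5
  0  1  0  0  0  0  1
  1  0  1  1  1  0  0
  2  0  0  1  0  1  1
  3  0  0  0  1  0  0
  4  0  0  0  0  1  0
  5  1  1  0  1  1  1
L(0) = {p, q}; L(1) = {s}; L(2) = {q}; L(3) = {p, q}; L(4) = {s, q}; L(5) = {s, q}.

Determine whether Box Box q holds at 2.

At 2: Box Box q requires Box q at every successor {2, 4, 5}.
  Box q fails at 5, so Box Box q is false at 2.
    At 5: Box q requires q at every successor {0, 1, 3, 4, 5}.
      q fails at 1, so Box q is false at 5.

No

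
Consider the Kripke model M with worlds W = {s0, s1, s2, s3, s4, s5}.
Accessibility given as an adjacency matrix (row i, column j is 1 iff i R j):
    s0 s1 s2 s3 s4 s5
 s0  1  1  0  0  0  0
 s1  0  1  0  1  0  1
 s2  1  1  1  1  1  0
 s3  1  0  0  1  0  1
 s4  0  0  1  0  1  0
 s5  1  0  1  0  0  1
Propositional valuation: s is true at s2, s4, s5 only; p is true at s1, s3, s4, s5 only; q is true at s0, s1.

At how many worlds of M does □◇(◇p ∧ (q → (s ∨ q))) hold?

6

Let φ = □◇(◇p ∧ (q → (s ∨ q))). Evaluate φ at each world:
  s0 (successors {s0, s1}): φ is true.
  s1 (successors {s1, s3, s5}): φ is true.
  s2 (successors {s0, s1, s2, s3, s4}): φ is true.
  s3 (successors {s0, s3, s5}): φ is true.
  s4 (successors {s2, s4}): φ is true.
  s5 (successors {s0, s2, s5}): φ is true.
For instance, at s0:
  At s0: □◇(◇p ∧ (q → (s ∨ q))) requires ◇(◇p ∧ (q → (s ∨ q))) at every successor {s0, s1}.
      At s0: ◇(◇p ∧ (q → (s ∨ q))) requires ◇p ∧ (q → (s ∨ q)) at some successor in {s0, s1}.
        ◇p ∧ (q → (s ∨ q)) holds at s0, so ◇(◇p ∧ (q → (s ∨ q))) is true at s0.
      At s1: ◇(◇p ∧ (q → (s ∨ q))) requires ◇p ∧ (q → (s ∨ q)) at some successor in {s1, s3, s5}.
        ◇p ∧ (q → (s ∨ q)) holds at s1, so ◇(◇p ∧ (q → (s ∨ q))) is true at s1.
  So □◇(◇p ∧ (q → (s ∨ q))) is true at s0.
Satisfying worlds: {s0, s1, s2, s3, s4, s5}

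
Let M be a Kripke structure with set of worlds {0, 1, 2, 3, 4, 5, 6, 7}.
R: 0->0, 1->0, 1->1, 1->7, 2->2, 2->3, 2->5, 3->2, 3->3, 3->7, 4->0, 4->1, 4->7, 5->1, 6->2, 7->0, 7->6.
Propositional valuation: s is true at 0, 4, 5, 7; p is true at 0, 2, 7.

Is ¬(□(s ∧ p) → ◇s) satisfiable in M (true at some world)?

Recall that □ψ holds at a world iff ψ holds at every accessible world, and ◇ψ holds iff ψ holds at some accessible world.
Let φ = ¬(□(s ∧ p) → ◇s). Evaluate φ at each world:
  0 (successors {0}): φ is false.
  1 (successors {0, 1, 7}): φ is false.
  2 (successors {2, 3, 5}): φ is false.
  3 (successors {2, 3, 7}): φ is false.
  4 (successors {0, 1, 7}): φ is false.
  5 (successors {1}): φ is false.
  6 (successors {2}): φ is false.
  7 (successors {0, 6}): φ is false.
For instance, at 2:
  At 2: □(s ∧ p) → ◇s is true, so ¬(□(s ∧ p) → ◇s) is false.
    At 2: □(s ∧ p) is false, ◇s is true, so □(s ∧ p) → ◇s is true.
      At 2: □(s ∧ p) requires s ∧ p at every successor {2, 3, 5}.
        s ∧ p fails at 2, so □(s ∧ p) is false at 2.
      At 2: ◇s requires s at some successor in {2, 3, 5}.
        s holds at 5, so ◇s is true at 2.

No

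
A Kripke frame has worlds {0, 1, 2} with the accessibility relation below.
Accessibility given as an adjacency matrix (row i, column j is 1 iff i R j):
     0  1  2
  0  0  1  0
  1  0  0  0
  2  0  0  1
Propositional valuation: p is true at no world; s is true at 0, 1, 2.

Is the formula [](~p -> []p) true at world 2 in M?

No

At 2: [](~p -> []p) requires ~p -> []p at every successor {2}.
  ~p -> []p fails at 2, so [](~p -> []p) is false at 2.
    At 2: ~p is true, []p is false, so ~p -> []p is false.
      At 2: []p requires p at every successor {2}.
        p fails at 2, so []p is false at 2.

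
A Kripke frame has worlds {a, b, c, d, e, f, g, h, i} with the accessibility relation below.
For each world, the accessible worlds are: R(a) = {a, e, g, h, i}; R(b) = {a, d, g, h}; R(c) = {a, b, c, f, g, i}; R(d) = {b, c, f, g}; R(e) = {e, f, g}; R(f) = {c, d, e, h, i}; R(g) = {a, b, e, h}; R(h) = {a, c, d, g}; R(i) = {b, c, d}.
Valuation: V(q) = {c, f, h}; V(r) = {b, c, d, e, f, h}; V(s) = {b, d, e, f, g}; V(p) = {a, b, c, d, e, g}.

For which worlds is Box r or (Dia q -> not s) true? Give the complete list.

a, c, h, i

Let φ = Box r or (Dia q -> not s). Evaluate φ at each world:
  a (successors {a, e, g, h, i}): φ is true.
  b (successors {a, d, g, h}): φ is false.
  c (successors {a, b, c, f, g, i}): φ is true.
  d (successors {b, c, f, g}): φ is false.
  e (successors {e, f, g}): φ is false.
  f (successors {c, d, e, h, i}): φ is false.
  g (successors {a, b, e, h}): φ is false.
  h (successors {a, c, d, g}): φ is true.
  i (successors {b, c, d}): φ is true.
For instance, at e:
  At e: Box r is false, Dia q -> not s is false, so Box r or (Dia q -> not s) is false.
    At e: Box r requires r at every successor {e, f, g}.
      r fails at g, so Box r is false at e.
    At e: Dia q is true, not s is false, so Dia q -> not s is false.
      At e: Dia q requires q at some successor in {e, f, g}.
        q holds at f, so Dia q is true at e.
Satisfying worlds: {a, c, h, i}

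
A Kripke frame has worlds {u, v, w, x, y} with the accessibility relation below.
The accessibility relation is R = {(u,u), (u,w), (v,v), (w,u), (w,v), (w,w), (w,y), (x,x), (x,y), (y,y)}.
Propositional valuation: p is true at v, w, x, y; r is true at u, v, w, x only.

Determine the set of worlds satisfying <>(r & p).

u, v, w, x

Recall that <>ψ holds at a world iff ψ holds at some accessible world.
Let φ = <>(r & p). Evaluate φ at each world:
  u (successors {u, w}): φ is true.
  v (successors {v}): φ is true.
  w (successors {u, v, w, y}): φ is true.
  x (successors {x, y}): φ is true.
  y (successors {y}): φ is false.
For instance, at y:
  At y: <>(r & p) requires r & p at some successor in {y}.
    At y: r & p is false.
  So <>(r & p) is false at y.
Satisfying worlds: {u, v, w, x}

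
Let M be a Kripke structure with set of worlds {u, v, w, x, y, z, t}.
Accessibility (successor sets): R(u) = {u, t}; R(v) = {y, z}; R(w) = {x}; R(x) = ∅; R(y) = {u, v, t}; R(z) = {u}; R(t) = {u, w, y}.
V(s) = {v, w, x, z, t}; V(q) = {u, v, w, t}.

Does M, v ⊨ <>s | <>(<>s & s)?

Yes

At v: <>s is true, <>(<>s & s) is false, so <>s | <>(<>s & s) is true.
  At v: <>s requires s at some successor in {y, z}.
    s holds at z, so <>s is true at v.
  At v: <>(<>s & s) requires <>s & s at some successor in {y, z}.
    At y: <>s & s is false.
    At z: <>s & s is false.
  So <>(<>s & s) is false at v.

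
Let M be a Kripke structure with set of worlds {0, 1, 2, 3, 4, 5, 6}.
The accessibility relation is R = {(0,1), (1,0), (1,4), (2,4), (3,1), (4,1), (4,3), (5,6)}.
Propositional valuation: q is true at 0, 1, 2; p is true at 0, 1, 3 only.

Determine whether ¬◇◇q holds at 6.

Yes

At 6: ◇◇q is false, so ¬◇◇q is true.
  At 6: no accessible worlds, so ◇◇q is false.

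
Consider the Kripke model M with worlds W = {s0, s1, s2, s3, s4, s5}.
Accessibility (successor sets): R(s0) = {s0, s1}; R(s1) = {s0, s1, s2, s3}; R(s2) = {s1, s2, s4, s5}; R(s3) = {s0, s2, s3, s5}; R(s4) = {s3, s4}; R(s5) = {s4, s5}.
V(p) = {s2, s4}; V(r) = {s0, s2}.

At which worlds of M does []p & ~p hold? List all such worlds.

Let φ = []p & ~p. Evaluate φ at each world:
  s0 (successors {s0, s1}): φ is false.
  s1 (successors {s0, s1, s2, s3}): φ is false.
  s2 (successors {s1, s2, s4, s5}): φ is false.
  s3 (successors {s0, s2, s3, s5}): φ is false.
  s4 (successors {s3, s4}): φ is false.
  s5 (successors {s4, s5}): φ is false.
For instance, at s3:
  At s3: []p is false, ~p is true, so []p & ~p is false.
    At s3: []p requires p at every successor {s0, s2, s3, s5}.
      p fails at s0, so []p is false at s3.
Satisfying worlds: none.

none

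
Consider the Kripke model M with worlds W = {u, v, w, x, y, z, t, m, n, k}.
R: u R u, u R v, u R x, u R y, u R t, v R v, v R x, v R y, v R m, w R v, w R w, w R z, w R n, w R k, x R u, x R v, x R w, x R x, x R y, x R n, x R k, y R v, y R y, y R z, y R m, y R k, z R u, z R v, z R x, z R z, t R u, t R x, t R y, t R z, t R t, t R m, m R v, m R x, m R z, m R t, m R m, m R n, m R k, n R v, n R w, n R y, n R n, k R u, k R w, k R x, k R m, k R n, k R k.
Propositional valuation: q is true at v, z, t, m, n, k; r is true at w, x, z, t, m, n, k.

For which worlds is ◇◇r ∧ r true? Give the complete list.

Let φ = ◇◇r ∧ r. Evaluate φ at each world:
  u (successors {u, v, x, y, t}): φ is false.
  v (successors {v, x, y, m}): φ is false.
  w (successors {v, w, z, n, k}): φ is true.
  x (successors {u, v, w, x, y, n, k}): φ is true.
  y (successors {v, y, z, m, k}): φ is false.
  z (successors {u, v, x, z}): φ is true.
  t (successors {u, x, y, z, t, m}): φ is true.
  m (successors {v, x, z, t, m, n, k}): φ is true.
  n (successors {v, w, y, n}): φ is true.
  k (successors {u, w, x, m, n, k}): φ is true.
For instance, at t:
  At t: ◇◇r is true, r is true, so ◇◇r ∧ r is true.
    At t: ◇◇r requires ◇r at some successor in {u, x, y, z, t, m}.
      ◇r holds at u, so ◇◇r is true at t.
Satisfying worlds: {w, x, z, t, m, n, k}

w, x, z, t, m, n, k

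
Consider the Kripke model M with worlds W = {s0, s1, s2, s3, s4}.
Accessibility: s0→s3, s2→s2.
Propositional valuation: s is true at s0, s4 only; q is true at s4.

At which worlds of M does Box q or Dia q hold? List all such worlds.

s1, s3, s4

Let φ = Box q or Dia q. Evaluate φ at each world:
  s0 (successors {s3}): φ is false.
  s1 (successors ∅): φ is true.
  s2 (successors {s2}): φ is false.
  s3 (successors ∅): φ is true.
  s4 (successors ∅): φ is true.
For instance, at s2:
  At s2: Box q is false, Dia q is false, so Box q or Dia q is false.
    At s2: Box q requires q at every successor {s2}.
      q fails at s2, so Box q is false at s2.
    At s2: Dia q requires q at some successor in {s2}.
      At s2: q is false.
    So Dia q is false at s2.
Satisfying worlds: {s1, s3, s4}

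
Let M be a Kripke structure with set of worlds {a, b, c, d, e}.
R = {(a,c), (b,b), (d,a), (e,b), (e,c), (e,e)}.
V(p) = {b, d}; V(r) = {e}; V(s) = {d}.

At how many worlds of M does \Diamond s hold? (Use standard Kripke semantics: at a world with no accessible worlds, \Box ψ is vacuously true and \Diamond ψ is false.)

0

Recall that \Diamond ψ holds at a world iff ψ holds at some accessible world.
Let φ = \Diamond s. Evaluate φ at each world:
  a (successors {c}): φ is false.
  b (successors {b}): φ is false.
  c (successors ∅): φ is false.
  d (successors {a}): φ is false.
  e (successors {b, c, e}): φ is false.
For instance, at a:
  At a: \Diamond s requires s at some successor in {c}.
    At c: s is false.
  So \Diamond s is false at a.
Satisfying worlds: none.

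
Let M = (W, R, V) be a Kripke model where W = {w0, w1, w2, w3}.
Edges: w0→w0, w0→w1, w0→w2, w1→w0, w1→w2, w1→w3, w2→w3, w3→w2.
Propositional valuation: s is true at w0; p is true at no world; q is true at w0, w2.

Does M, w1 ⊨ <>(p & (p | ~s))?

No

At w1: <>(p & (p | ~s)) requires p & (p | ~s) at some successor in {w0, w2, w3}.
  At w0: p & (p | ~s) is false.
  At w2: p & (p | ~s) is false.
  At w3: p & (p | ~s) is false.
So <>(p & (p | ~s)) is false at w1.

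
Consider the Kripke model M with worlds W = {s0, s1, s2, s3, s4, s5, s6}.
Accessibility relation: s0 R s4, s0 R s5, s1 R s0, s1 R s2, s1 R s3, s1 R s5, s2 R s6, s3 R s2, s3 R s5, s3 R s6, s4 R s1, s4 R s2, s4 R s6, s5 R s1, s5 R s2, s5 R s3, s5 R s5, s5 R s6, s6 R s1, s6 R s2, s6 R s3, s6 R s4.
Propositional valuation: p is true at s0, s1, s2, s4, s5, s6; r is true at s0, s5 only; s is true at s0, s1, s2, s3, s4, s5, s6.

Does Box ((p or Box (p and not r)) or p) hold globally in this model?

Let φ = Box ((p or Box (p and not r)) or p). Evaluate φ at each world:
  s0 (successors {s4, s5}): φ is true.
  s1 (successors {s0, s2, s3, s5}): φ is false.
  s2 (successors {s6}): φ is true.
  s3 (successors {s2, s5, s6}): φ is true.
  s4 (successors {s1, s2, s6}): φ is true.
  s5 (successors {s1, s2, s3, s5, s6}): φ is false.
  s6 (successors {s1, s2, s3, s4}): φ is false.
Detail at s1 (counterexample):
  At s1: Box ((p or Box (p and not r)) or p) requires (p or Box (p and not r)) or p at every successor {s0, s2, s3, s5}.
    (p or Box (p and not r)) or p fails at s3, so Box ((p or Box (p and not r)) or p) is false at s1.
      At s3: p or Box (p and not r) is false, p is false, so (p or Box (p and not r)) or p is false.

No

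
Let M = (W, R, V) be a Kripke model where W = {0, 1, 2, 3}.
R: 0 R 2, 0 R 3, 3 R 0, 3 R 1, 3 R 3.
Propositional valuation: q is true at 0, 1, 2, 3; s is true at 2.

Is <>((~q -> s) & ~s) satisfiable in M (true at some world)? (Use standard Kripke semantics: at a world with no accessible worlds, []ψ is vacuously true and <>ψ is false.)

Recall that <>ψ holds at a world iff ψ holds at some accessible world.
Let φ = <>((~q -> s) & ~s). Evaluate φ at each world:
  0 (successors {2, 3}): φ is true.
  1 (successors ∅): φ is false.
  2 (successors ∅): φ is false.
  3 (successors {0, 1, 3}): φ is true.
Detail at 0 (witness):
  At 0: <>((~q -> s) & ~s) requires (~q -> s) & ~s at some successor in {2, 3}.
    (~q -> s) & ~s holds at 3, so <>((~q -> s) & ~s) is true at 0.

Yes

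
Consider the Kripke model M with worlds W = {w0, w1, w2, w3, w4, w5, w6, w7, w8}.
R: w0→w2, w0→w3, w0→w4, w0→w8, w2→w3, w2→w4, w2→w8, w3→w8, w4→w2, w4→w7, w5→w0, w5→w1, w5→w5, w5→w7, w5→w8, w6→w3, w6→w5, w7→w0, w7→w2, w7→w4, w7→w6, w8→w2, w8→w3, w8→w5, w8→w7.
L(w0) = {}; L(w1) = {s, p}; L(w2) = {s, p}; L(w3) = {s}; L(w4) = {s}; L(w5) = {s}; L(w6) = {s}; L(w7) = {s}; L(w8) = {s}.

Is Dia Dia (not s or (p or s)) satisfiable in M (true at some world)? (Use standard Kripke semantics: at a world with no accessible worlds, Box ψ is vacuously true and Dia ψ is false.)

Yes

Recall that Dia ψ holds at a world iff ψ holds at some accessible world.
Let φ = Dia Dia (not s or (p or s)). Evaluate φ at each world:
  w0 (successors {w2, w3, w4, w8}): φ is true.
  w1 (successors ∅): φ is false.
  w2 (successors {w3, w4, w8}): φ is true.
  w3 (successors {w8}): φ is true.
  w4 (successors {w2, w7}): φ is true.
  w5 (successors {w0, w1, w5, w7, w8}): φ is true.
  w6 (successors {w3, w5}): φ is true.
  w7 (successors {w0, w2, w4, w6}): φ is true.
  w8 (successors {w2, w3, w5, w7}): φ is true.
Detail at w0 (witness):
  At w0: Dia Dia (not s or (p or s)) requires Dia (not s or (p or s)) at some successor in {w2, w3, w4, w8}.
    Dia (not s or (p or s)) holds at w2, so Dia Dia (not s or (p or s)) is true at w0.
      At w2: Dia (not s or (p or s)) requires not s or (p or s) at some successor in {w3, w4, w8}.
        not s or (p or s) holds at w3, so Dia (not s or (p or s)) is true at w2.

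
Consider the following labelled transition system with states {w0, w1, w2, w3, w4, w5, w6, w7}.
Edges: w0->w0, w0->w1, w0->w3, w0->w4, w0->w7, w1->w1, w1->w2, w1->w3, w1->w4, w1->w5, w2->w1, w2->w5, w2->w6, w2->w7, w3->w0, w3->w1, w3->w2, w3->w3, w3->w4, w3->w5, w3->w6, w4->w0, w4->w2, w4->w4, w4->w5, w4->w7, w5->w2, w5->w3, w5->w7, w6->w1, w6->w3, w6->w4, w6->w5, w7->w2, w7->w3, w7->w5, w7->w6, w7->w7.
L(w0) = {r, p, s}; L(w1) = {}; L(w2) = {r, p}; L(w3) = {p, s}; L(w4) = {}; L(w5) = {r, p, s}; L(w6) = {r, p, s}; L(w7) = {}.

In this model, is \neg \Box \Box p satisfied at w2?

Recall that \Box ψ holds at a world iff ψ holds at every accessible world, and \Diamond ψ holds iff ψ holds at some accessible world.
At w2: \Box \Box p is false, so \neg \Box \Box p is true.
  At w2: \Box \Box p requires \Box p at every successor {w1, w5, w6, w7}.
    \Box p fails at w1, so \Box \Box p is false at w2.
      At w1: \Box p requires p at every successor {w1, w2, w3, w4, w5}.
        p fails at w1, so \Box p is false at w1.

Yes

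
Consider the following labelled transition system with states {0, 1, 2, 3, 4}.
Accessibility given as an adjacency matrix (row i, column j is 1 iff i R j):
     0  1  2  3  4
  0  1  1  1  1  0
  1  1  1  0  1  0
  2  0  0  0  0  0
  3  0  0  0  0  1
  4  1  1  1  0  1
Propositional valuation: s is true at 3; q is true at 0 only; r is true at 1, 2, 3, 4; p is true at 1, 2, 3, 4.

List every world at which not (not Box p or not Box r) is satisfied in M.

Let φ = not (not Box p or not Box r). Evaluate φ at each world:
  0 (successors {0, 1, 2, 3}): φ is false.
  1 (successors {0, 1, 3}): φ is false.
  2 (successors ∅): φ is true.
  3 (successors {4}): φ is true.
  4 (successors {0, 1, 2, 4}): φ is false.
For instance, at 0:
  At 0: not Box p or not Box r is true, so not (not Box p or not Box r) is false.
    At 0: not Box p is true, not Box r is true, so not Box p or not Box r is true.
      At 0: Box p is false, so not Box p is true.
      At 0: Box r is false, so not Box r is true.
Satisfying worlds: {2, 3}

2, 3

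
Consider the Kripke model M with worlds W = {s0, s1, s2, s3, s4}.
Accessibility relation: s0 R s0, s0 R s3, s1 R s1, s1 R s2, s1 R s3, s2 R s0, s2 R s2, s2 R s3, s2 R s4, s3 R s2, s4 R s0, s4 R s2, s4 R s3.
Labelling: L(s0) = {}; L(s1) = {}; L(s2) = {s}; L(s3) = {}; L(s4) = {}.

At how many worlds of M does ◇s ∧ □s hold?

1

Let φ = ◇s ∧ □s. Evaluate φ at each world:
  s0 (successors {s0, s3}): φ is false.
  s1 (successors {s1, s2, s3}): φ is false.
  s2 (successors {s0, s2, s3, s4}): φ is false.
  s3 (successors {s2}): φ is true.
  s4 (successors {s0, s2, s3}): φ is false.
For instance, at s1:
  At s1: ◇s is true, □s is false, so ◇s ∧ □s is false.
    At s1: ◇s requires s at some successor in {s1, s2, s3}.
      s holds at s2, so ◇s is true at s1.
    At s1: □s requires s at every successor {s1, s2, s3}.
      s fails at s1, so □s is false at s1.
Satisfying worlds: {s3}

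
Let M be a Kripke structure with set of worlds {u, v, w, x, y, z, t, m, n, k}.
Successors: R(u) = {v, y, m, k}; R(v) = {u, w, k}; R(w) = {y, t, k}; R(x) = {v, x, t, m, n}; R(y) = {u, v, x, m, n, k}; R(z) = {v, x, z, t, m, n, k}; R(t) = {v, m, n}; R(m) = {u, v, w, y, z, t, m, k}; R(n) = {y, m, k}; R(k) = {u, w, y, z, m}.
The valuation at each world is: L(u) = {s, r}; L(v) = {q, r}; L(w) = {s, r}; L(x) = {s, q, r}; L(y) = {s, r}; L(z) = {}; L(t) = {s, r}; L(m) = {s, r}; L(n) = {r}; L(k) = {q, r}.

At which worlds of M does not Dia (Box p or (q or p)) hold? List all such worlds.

k

Let φ = not Dia (Box p or (q or p)). Evaluate φ at each world:
  u (successors {v, y, m, k}): φ is false.
  v (successors {u, w, k}): φ is false.
  w (successors {y, t, k}): φ is false.
  x (successors {v, x, t, m, n}): φ is false.
  y (successors {u, v, x, m, n, k}): φ is false.
  z (successors {v, x, z, t, m, n, k}): φ is false.
  t (successors {v, m, n}): φ is false.
  m (successors {u, v, w, y, z, t, m, k}): φ is false.
  n (successors {y, m, k}): φ is false.
  k (successors {u, w, y, z, m}): φ is true.
For instance, at z:
  At z: Dia (Box p or (q or p)) is true, so not Dia (Box p or (q or p)) is false.
    At z: Dia (Box p or (q or p)) requires Box p or (q or p) at some successor in {v, x, z, t, m, n, k}.
      Box p or (q or p) holds at v, so Dia (Box p or (q or p)) is true at z.
Satisfying worlds: {k}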